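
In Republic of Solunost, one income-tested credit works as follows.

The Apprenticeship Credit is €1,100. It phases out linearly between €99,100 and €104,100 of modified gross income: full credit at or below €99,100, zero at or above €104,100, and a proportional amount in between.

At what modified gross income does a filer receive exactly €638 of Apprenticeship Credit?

€638 is 638/1,100 of the full €1,100, so 462/1,100 of the €5,000 range has been used: income = €99,100 + €5,000 × 462/1,100 = €101,200.

€101,200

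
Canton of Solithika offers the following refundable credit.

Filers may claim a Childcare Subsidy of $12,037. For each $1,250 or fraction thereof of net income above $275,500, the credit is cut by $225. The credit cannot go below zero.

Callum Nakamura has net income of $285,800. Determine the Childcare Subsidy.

Childcare Subsidy: income exceeds $275,500 by $10,300, which is 9 full-or-partial $1,250 increments; reduction = 9 × $225 = $2,025, leaving $10,012.

$10,012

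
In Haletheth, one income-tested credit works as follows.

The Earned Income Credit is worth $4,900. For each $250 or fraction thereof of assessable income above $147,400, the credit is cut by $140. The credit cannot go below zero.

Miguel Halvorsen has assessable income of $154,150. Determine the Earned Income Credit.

Earned Income Credit: income exceeds $147,400 by $6,750, which is 27 full-or-partial $250 increments; reduction = 27 × $140 = $3,780, leaving $1,120.

$1,120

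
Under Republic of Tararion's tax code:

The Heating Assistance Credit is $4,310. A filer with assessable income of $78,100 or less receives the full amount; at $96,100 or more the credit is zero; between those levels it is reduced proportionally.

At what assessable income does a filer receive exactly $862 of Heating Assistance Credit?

$92,500

$862 is 862/4,310 of the full $4,310, so 3,448/4,310 of the $18,000 range has been used: income = $78,100 + $18,000 × 3,448/4,310 = $92,500.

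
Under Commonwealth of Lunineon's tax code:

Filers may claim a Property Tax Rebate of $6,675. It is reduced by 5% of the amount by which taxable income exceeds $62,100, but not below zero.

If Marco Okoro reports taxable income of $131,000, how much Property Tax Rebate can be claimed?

$3,230

Property Tax Rebate: 5% of the $68,900 excess over $62,100 is $3,445; credit = $6,675 − $3,445 = $3,230.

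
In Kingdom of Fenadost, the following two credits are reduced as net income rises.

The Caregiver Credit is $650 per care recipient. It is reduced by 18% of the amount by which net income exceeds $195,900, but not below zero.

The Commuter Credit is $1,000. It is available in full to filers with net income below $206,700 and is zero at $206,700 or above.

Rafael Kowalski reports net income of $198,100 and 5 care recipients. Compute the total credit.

Caregiver Credit: base = 5 × $650 = $3,250. 18% of the $2,200 excess over $195,900 is $396; credit = $3,250 − $396 = $2,854.
Commuter Credit: $198,100 is below the $206,700 cutoff, so the full $1,000 applies.
Total: $2,854 + $1,000 = $3,854.

$3,854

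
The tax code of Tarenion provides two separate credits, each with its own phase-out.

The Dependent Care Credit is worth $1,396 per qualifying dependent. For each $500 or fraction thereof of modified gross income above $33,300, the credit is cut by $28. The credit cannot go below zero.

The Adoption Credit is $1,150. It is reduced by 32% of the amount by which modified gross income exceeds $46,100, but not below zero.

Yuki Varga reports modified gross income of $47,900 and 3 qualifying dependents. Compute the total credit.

Dependent Care Credit: base = 3 × $1,396 = $4,188. income exceeds $33,300 by $14,600, which is 30 full-or-partial $500 increments; reduction = 30 × $28 = $840, leaving $3,348.
Adoption Credit: 32% of the $1,800 excess over $46,100 is $576; credit = $1,150 − $576 = $574.
Total: $3,348 + $574 = $3,922.

$3,922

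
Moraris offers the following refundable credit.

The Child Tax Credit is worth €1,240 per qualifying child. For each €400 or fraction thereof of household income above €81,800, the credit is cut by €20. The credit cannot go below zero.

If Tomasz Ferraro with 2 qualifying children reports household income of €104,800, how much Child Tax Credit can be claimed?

Child Tax Credit: base = 2 × €1,240 = €2,480. income exceeds €81,800 by €23,000, which is 58 full-or-partial €400 increments; reduction = 58 × €20 = €1,160, leaving €1,320.

€1,320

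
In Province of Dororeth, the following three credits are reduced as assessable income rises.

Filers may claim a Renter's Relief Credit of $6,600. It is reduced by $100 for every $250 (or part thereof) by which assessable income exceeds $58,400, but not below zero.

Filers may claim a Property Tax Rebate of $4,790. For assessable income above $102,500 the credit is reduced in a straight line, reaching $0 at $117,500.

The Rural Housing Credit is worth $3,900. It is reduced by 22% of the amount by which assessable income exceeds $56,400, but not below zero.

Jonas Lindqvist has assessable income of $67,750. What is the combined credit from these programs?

Renter's Relief Credit: income exceeds $58,400 by $9,350, which is 38 full-or-partial $250 increments; reduction = 38 × $100 = $3,800, leaving $2,800.
Property Tax Rebate: $67,750 is at or below the $102,500 threshold, so the full $4,790 applies.
Rural Housing Credit: 22% of the $11,350 excess over $56,400 is $2,497; credit = $3,900 − $2,497 = $1,403.
Total: $2,800 + $4,790 + $1,403 = $8,993.

$8,993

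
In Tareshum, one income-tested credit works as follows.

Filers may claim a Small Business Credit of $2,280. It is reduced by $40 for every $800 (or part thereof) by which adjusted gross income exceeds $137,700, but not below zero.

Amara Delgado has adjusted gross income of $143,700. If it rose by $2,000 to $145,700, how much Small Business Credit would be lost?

$80

At $143,700 — income exceeds $137,700 by $6,000, which is 8 full-or-partial $800 increments; reduction = 8 × $40 = $320, leaving $1,960.
At $145,700 — income exceeds $137,700 by $8,000, which is 10 full-or-partial $800 increments; reduction = 10 × $40 = $400, leaving $1,880.
Lost: $1,960 − $1,880 = $80.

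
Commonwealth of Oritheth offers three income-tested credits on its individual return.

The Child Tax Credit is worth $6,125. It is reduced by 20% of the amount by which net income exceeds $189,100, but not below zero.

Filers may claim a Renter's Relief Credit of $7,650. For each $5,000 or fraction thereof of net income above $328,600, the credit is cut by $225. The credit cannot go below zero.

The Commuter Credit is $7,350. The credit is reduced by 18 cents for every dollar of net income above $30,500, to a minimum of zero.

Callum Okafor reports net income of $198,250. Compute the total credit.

Child Tax Credit: 20% of the $9,150 excess over $189,100 is $1,830; credit = $6,125 − $1,830 = $4,295.
Renter's Relief Credit: $198,250 is at or below the $328,600 threshold, so the full $7,650 applies.
Commuter Credit: 18% of the $167,750 excess over $30,500 is $30,195 ≥ base, so the credit is $0.
Total: $4,295 + $7,650 + $0 = $11,945.

$11,945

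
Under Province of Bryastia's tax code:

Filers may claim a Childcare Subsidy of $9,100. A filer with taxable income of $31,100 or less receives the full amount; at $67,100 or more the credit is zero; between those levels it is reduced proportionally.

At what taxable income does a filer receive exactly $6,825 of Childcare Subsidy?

$40,100

$6,825 is 6,825/9,100 of the full $9,100, so 2,275/9,100 of the $36,000 range has been used: income = $31,100 + $36,000 × 2,275/9,100 = $40,100.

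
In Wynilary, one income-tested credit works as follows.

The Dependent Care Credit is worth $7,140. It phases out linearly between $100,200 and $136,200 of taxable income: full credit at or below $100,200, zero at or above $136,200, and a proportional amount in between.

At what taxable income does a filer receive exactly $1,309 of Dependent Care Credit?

$1,309 is 1,309/7,140 of the full $7,140, so 5,831/7,140 of the $36,000 range has been used: income = $100,200 + $36,000 × 5,831/7,140 = $129,600.

$129,600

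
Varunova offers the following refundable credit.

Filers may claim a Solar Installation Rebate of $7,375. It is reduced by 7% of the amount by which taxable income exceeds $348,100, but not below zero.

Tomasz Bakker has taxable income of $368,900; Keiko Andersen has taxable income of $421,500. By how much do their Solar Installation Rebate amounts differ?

$3,682

Tomasz ($368,900): Solar Installation Rebate: 7% of the $20,800 excess over $348,100 is $1,456; credit = $7,375 − $1,456 = $5,919.
Keiko ($421,500): Solar Installation Rebate: 7% of the $73,400 excess over $348,100 is $5,138; credit = $7,375 − $5,138 = $2,237.
Difference: |$5,919 − $2,237| = $3,682.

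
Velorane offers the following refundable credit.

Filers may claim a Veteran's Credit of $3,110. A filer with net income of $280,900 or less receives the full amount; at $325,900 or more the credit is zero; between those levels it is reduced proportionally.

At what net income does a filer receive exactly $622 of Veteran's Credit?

$316,900

$622 is 622/3,110 of the full $3,110, so 2,488/3,110 of the $45,000 range has been used: income = $280,900 + $45,000 × 2,488/3,110 = $316,900.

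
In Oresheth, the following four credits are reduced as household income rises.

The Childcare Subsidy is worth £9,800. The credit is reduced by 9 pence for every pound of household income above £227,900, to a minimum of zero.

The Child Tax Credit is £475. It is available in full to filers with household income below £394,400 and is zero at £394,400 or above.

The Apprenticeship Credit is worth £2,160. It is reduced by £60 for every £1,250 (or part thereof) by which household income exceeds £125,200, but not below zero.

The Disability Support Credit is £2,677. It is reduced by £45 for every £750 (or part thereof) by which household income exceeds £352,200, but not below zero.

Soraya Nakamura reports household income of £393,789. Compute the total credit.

Childcare Subsidy: 9% of the £165,889 excess over £227,900 is £14,930.01 ≥ base, so the credit is £0.
Child Tax Credit: £393,789 is below the £394,400 cutoff, so the full £475 applies.
Apprenticeship Credit: income exceeds £125,200 by £268,589 → 215 increments × £60 = £12,900 ≥ base, so the credit is £0.
Disability Support Credit: income exceeds £352,200 by £41,589, which is 56 full-or-partial £750 increments; reduction = 56 × £45 = £2,520, leaving £157.
Total: £0 + £475 + £0 + £157 = £632.

£632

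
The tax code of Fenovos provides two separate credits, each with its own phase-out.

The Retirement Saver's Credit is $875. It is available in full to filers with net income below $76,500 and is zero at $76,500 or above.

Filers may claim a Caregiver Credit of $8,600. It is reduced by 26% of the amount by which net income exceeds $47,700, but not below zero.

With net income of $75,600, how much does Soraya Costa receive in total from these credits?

Retirement Saver's Credit: $75,600 is below the $76,500 cutoff, so the full $875 applies.
Caregiver Credit: 26% of the $27,900 excess over $47,700 is $7,254; credit = $8,600 − $7,254 = $1,346.
Total: $875 + $1,346 = $2,221.

$2,221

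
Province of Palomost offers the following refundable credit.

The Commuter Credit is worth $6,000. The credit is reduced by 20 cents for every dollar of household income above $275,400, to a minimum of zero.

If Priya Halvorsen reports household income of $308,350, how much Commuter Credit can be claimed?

Commuter Credit: 20% of the $32,950 excess over $275,400 is $6,590 ≥ base, so the credit is $0.

$0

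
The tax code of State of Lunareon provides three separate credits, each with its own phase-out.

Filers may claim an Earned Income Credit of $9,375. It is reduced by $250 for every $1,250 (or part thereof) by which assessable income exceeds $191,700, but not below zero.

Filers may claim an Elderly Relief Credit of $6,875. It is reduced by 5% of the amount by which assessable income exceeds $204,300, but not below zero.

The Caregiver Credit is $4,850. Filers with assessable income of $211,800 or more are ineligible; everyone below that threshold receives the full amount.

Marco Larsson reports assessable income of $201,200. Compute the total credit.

$19,100

Earned Income Credit: income exceeds $191,700 by $9,500, which is 8 full-or-partial $1,250 increments; reduction = 8 × $250 = $2,000, leaving $7,375.
Elderly Relief Credit: $201,200 is at or below the $204,300 threshold, so the full $6,875 applies.
Caregiver Credit: $201,200 is below the $211,800 cutoff, so the full $4,850 applies.
Total: $7,375 + $6,875 + $4,850 = $19,100.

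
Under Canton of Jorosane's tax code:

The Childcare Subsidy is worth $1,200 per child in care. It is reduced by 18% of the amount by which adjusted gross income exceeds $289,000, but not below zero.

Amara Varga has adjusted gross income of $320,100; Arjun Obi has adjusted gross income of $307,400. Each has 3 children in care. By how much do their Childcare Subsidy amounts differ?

Amara ($320,100): Childcare Subsidy: base = 3 × $1,200 = $3,600. 18% of the $31,100 excess over $289,000 is $5,598 ≥ base, so the credit is $0.
Arjun ($307,400): Childcare Subsidy: base = 3 × $1,200 = $3,600. 18% of the $18,400 excess over $289,000 is $3,312; credit = $3,600 − $3,312 = $288.
Difference: |$0 − $288| = $288.

$288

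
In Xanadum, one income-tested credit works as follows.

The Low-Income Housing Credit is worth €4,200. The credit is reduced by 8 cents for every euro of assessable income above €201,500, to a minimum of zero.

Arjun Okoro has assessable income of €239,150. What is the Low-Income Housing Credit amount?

€1,188

Low-Income Housing Credit: 8% of the €37,650 excess over €201,500 is €3,012; credit = €4,200 − €3,012 = €1,188.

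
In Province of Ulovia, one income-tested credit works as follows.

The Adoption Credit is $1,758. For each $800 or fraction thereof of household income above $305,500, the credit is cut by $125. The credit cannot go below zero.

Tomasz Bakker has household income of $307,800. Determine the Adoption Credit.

$1,383

Adoption Credit: income exceeds $305,500 by $2,300, which is 3 full-or-partial $800 increments; reduction = 3 × $125 = $375, leaving $1,383.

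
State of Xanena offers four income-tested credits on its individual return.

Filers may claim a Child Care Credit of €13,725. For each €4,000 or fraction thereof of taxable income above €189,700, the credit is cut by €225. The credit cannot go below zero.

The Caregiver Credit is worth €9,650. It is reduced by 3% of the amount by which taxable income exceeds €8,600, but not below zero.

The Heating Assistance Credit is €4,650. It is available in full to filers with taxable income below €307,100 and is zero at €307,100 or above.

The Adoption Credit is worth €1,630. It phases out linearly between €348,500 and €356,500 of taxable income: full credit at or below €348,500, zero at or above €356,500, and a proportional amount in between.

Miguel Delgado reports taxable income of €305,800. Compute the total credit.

€13,989

Child Care Credit: income exceeds €189,700 by €116,100, which is 30 full-or-partial €4,000 increments; reduction = 30 × €225 = €6,750, leaving €6,975.
Caregiver Credit: 3% of the €297,200 excess over €8,600 is €8,916; credit = €9,650 − €8,916 = €734.
Heating Assistance Credit: €305,800 is below the €307,100 cutoff, so the full €4,650 applies.
Adoption Credit: €305,800 is at or below the €348,500 threshold, so the full €1,630 applies.
Total: €6,975 + €734 + €4,650 + €1,630 = €13,989.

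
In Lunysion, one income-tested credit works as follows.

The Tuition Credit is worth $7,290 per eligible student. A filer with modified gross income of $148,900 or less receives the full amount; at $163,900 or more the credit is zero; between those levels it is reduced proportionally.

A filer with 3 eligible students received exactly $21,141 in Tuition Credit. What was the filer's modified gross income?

Full credit = 3 × $7,290 = $21,870.
$21,141 is 21,141/21,870 of the full $21,870, so 729/21,870 of the $15,000 range has been used: income = $148,900 + $15,000 × 729/21,870 = $149,400.

$149,400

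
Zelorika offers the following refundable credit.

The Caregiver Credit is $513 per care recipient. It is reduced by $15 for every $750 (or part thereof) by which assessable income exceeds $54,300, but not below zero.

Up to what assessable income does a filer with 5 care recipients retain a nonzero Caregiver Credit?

$181,800

Full credit = 5 × $513 = $2,565.
After 170 increments the reduction is 170 × $15 = $2,550, leaving $15; one more increment wipes it out. Increment 170 ends at excess 170 × $750 = $127,500, so the highest qualifying income is $54,300 + $127,500 = $181,800.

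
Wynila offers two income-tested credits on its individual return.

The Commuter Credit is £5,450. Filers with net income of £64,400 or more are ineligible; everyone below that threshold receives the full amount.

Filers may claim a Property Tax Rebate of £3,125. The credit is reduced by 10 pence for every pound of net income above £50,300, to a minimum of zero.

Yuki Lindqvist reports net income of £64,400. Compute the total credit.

£1,715

Commuter Credit: £64,400 meets or exceeds the £64,400 cutoff, so the credit is £0.
Property Tax Rebate: 10% of the £14,100 excess over £50,300 is £1,410; credit = £3,125 − £1,410 = £1,715.
Total: £0 + £1,715 = £1,715.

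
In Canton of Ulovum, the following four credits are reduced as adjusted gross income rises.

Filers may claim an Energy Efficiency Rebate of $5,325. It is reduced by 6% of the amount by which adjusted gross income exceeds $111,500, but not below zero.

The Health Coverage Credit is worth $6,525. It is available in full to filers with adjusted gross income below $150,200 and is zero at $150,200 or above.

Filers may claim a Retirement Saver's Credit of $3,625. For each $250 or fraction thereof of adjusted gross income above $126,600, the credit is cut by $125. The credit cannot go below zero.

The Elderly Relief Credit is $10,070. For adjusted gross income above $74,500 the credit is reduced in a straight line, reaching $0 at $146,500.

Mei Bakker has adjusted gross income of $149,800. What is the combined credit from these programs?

Energy Efficiency Rebate: 6% of the $38,300 excess over $111,500 is $2,298; credit = $5,325 − $2,298 = $3,027.
Health Coverage Credit: $149,800 is below the $150,200 cutoff, so the full $6,525 applies.
Retirement Saver's Credit: income exceeds $126,600 by $23,200 → 93 increments × $125 = $11,625 ≥ base, so the credit is $0.
Elderly Relief Credit: $149,800 is at or above $146,500, so the credit is $0.
Total: $3,027 + $6,525 + $0 + $0 = $9,552.

$9,552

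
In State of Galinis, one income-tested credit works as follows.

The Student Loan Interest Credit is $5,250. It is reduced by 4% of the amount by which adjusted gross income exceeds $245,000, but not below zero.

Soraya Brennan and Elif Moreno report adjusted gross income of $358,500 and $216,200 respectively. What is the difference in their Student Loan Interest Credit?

Soraya ($358,500): Student Loan Interest Credit: 4% of the $113,500 excess over $245,000 is $4,540; credit = $5,250 − $4,540 = $710.
Elif ($216,200): Student Loan Interest Credit: $216,200 is at or below the $245,000 threshold, so the full $5,250 applies.
Difference: |$710 − $5,250| = $4,540.

$4,540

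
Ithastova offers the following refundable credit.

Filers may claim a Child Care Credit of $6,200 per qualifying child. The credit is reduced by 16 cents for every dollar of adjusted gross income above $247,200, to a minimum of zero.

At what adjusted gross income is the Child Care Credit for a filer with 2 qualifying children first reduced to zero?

$324,700

Full credit = 2 × $6,200 = $12,400.
The credit falls by 16% of each dollar above $247,200, so it reaches zero when the excess is $12,400 / 16% = $77,500: income = $247,200 + $77,500 = $324,700.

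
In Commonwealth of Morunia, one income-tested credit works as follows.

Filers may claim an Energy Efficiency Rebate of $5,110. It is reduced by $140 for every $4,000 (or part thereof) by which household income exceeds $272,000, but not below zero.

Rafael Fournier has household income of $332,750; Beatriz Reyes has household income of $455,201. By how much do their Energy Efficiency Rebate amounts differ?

Rafael ($332,750): Energy Efficiency Rebate: income exceeds $272,000 by $60,750, which is 16 full-or-partial $4,000 increments; reduction = 16 × $140 = $2,240, leaving $2,870.
Beatriz ($455,201): Energy Efficiency Rebate: income exceeds $272,000 by $183,201 → 46 increments × $140 = $6,440 ≥ base, so the credit is $0.
Difference: |$2,870 − $0| = $2,870.

$2,870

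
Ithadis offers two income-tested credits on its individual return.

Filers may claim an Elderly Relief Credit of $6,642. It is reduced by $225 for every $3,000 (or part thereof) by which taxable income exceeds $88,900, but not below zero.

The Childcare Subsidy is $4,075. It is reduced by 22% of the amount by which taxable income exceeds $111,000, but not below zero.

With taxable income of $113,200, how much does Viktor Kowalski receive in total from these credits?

$8,208

Elderly Relief Credit: income exceeds $88,900 by $24,300, which is 9 full-or-partial $3,000 increments; reduction = 9 × $225 = $2,025, leaving $4,617.
Childcare Subsidy: 22% of the $2,200 excess over $111,000 is $484; credit = $4,075 − $484 = $3,591.
Total: $4,617 + $3,591 = $8,208.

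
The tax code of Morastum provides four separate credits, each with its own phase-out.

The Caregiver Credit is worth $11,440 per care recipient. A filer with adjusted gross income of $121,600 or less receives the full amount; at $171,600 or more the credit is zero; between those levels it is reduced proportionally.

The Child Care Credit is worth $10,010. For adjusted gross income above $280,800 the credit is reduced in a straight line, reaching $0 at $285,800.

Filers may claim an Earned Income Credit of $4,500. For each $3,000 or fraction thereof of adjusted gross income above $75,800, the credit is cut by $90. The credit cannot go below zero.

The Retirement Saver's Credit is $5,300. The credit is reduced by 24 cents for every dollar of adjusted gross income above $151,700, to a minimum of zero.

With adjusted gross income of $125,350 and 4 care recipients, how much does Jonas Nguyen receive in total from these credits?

Caregiver Credit: base = 4 × $11,440 = $45,760. $125,350 is $3,750 into a $50,000 phase-out range, leaving 46,250/50,000 of the credit: $45,760 × 46,250/50,000 = $42,328.
Child Care Credit: $125,350 is at or below the $280,800 threshold, so the full $10,010 applies.
Earned Income Credit: income exceeds $75,800 by $49,550, which is 17 full-or-partial $3,000 increments; reduction = 17 × $90 = $1,530, leaving $2,970.
Retirement Saver's Credit: $125,350 is at or below the $151,700 threshold, so the full $5,300 applies.
Total: $42,328 + $10,010 + $2,970 + $5,300 = $60,608.

$60,608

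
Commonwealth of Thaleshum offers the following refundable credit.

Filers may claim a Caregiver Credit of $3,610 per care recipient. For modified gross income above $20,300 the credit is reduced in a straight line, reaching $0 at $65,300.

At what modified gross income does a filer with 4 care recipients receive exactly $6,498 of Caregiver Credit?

$45,050

Full credit = 4 × $3,610 = $14,440.
$6,498 is 6,498/14,440 of the full $14,440, so 7,942/14,440 of the $45,000 range has been used: income = $20,300 + $45,000 × 7,942/14,440 = $45,050.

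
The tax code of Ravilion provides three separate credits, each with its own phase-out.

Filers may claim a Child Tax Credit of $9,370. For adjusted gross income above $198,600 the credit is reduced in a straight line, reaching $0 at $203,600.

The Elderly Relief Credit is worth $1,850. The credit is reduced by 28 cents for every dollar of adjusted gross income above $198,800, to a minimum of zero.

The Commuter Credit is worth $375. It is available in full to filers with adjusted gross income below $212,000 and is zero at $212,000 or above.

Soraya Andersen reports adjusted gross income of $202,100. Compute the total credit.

$4,112

Child Tax Credit: $202,100 is $3,500 into a $5,000 phase-out range, leaving 1,500/5,000 of the credit: $9,370 × 1,500/5,000 = $2,811.
Elderly Relief Credit: 28% of the $3,300 excess over $198,800 is $924; credit = $1,850 − $924 = $926.
Commuter Credit: $202,100 is below the $212,000 cutoff, so the full $375 applies.
Total: $2,811 + $926 + $375 = $4,112.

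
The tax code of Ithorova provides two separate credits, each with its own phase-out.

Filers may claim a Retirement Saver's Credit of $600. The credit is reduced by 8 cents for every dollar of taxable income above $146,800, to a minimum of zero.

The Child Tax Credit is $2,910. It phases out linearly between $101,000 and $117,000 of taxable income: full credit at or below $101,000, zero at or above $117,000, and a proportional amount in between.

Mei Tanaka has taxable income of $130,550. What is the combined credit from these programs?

Retirement Saver's Credit: $130,550 is at or below the $146,800 threshold, so the full $600 applies.
Child Tax Credit: $130,550 is at or above $117,000, so the credit is $0.
Total: $600 + $0 = $600.

$600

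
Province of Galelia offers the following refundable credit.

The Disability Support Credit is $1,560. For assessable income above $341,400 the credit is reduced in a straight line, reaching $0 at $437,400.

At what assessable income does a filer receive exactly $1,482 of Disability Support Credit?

$1,482 is 1,482/1,560 of the full $1,560, so 78/1,560 of the $96,000 range has been used: income = $341,400 + $96,000 × 78/1,560 = $346,200.

$346,200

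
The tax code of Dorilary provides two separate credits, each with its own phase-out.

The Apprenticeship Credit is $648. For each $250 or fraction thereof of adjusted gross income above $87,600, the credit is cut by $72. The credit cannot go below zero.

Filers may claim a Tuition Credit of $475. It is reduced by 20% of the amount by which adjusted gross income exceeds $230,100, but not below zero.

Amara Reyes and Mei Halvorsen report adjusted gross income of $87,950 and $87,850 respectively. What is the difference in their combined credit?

$72

Amara ($87,950): Apprenticeship Credit: income exceeds $87,600 by $350, which is 2 full-or-partial $250 increments; reduction = 2 × $72 = $144, leaving $504. Tuition Credit: $87,950 is at or below the $230,100 threshold, so the full $475 applies. total $504 + $475 = $979
Mei ($87,850): Apprenticeship Credit: income exceeds $87,600 by $250, which is 1 full-or-partial $250 increment; reduction = 1 × $72 = $72, leaving $576. Tuition Credit: $87,850 is at or below the $230,100 threshold, so the full $475 applies. total $576 + $475 = $1,051
Difference: |$979 − $1,051| = $72.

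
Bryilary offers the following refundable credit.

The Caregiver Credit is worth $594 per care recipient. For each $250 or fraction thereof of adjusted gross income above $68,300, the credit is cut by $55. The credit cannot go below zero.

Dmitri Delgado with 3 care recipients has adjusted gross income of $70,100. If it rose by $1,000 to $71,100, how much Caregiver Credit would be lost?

$220

At $70,100 — base = 3 × $594 = $1,782. income exceeds $68,300 by $1,800, which is 8 full-or-partial $250 increments; reduction = 8 × $55 = $440, leaving $1,342.
At $71,100 — base = 3 × $594 = $1,782. income exceeds $68,300 by $2,800, which is 12 full-or-partial $250 increments; reduction = 12 × $55 = $660, leaving $1,122.
Lost: $1,342 − $1,122 = $220.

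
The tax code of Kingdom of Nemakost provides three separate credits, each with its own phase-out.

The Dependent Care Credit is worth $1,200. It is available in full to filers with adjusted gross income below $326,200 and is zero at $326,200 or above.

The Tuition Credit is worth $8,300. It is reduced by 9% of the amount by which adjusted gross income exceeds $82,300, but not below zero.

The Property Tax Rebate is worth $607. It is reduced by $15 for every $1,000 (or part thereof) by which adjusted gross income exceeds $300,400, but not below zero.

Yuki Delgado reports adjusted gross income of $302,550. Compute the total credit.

$1,762

Dependent Care Credit: $302,550 is below the $326,200 cutoff, so the full $1,200 applies.
Tuition Credit: 9% of the $220,250 excess over $82,300 is $19,822.50 ≥ base, so the credit is $0.
Property Tax Rebate: income exceeds $300,400 by $2,150, which is 3 full-or-partial $1,000 increments; reduction = 3 × $15 = $45, leaving $562.
Total: $1,200 + $0 + $562 = $1,762.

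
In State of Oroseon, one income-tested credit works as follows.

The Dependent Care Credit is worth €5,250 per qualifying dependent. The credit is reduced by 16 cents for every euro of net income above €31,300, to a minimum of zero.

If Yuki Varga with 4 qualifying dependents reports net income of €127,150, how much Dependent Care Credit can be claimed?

Dependent Care Credit: base = 4 × €5,250 = €21,000. 16% of the €95,850 excess over €31,300 is €15,336; credit = €21,000 − €15,336 = €5,664.

€5,664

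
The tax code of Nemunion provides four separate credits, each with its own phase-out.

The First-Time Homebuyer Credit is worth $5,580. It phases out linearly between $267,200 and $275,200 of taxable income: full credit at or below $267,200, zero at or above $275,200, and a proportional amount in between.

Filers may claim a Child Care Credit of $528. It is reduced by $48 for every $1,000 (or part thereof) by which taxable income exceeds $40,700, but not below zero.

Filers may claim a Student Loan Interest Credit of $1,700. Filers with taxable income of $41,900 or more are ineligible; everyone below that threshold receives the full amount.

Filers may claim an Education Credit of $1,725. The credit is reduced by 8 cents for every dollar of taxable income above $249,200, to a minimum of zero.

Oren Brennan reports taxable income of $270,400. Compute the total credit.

$3,377

First-Time Homebuyer Credit: $270,400 is $3,200 into a $8,000 phase-out range, leaving 4,800/8,000 of the credit: $5,580 × 4,800/8,000 = $3,348.
Child Care Credit: income exceeds $40,700 by $229,700 → 230 increments × $48 = $11,040 ≥ base, so the credit is $0.
Student Loan Interest Credit: $270,400 meets or exceeds the $41,900 cutoff, so the credit is $0.
Education Credit: 8% of the $21,200 excess over $249,200 is $1,696; credit = $1,725 − $1,696 = $29.
Total: $3,348 + $0 + $0 + $29 = $3,377.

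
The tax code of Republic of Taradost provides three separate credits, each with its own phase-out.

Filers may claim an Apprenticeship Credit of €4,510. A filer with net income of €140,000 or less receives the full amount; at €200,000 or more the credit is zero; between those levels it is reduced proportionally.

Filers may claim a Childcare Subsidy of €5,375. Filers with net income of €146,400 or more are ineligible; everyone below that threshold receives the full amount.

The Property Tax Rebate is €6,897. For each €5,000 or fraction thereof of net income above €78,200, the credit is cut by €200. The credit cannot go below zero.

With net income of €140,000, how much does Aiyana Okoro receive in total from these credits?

Apprenticeship Credit: €140,000 is at or below the €140,000 threshold, so the full €4,510 applies.
Childcare Subsidy: €140,000 is below the €146,400 cutoff, so the full €5,375 applies.
Property Tax Rebate: income exceeds €78,200 by €61,800, which is 13 full-or-partial €5,000 increments; reduction = 13 × €200 = €2,600, leaving €4,297.
Total: €4,510 + €5,375 + €4,297 = €14,182.

€14,182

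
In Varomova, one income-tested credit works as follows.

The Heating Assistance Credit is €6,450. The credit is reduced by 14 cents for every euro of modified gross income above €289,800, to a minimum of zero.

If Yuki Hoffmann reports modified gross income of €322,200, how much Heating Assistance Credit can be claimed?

€1,914

Heating Assistance Credit: 14% of the €32,400 excess over €289,800 is €4,536; credit = €6,450 − €4,536 = €1,914.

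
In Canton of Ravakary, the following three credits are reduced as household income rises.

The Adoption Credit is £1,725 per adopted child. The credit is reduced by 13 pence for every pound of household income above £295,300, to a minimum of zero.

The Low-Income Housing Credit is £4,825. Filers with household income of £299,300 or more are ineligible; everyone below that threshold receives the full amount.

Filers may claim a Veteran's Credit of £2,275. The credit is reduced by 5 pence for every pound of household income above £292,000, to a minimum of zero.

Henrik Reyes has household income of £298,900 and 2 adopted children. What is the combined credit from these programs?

Adoption Credit: base = 2 × £1,725 = £3,450. 13% of the £3,600 excess over £295,300 is £468; credit = £3,450 − £468 = £2,982.
Low-Income Housing Credit: £298,900 is below the £299,300 cutoff, so the full £4,825 applies.
Veteran's Credit: 5% of the £6,900 excess over £292,000 is £345; credit = £2,275 − £345 = £1,930.
Total: £2,982 + £4,825 + £1,930 = £9,737.

£9,737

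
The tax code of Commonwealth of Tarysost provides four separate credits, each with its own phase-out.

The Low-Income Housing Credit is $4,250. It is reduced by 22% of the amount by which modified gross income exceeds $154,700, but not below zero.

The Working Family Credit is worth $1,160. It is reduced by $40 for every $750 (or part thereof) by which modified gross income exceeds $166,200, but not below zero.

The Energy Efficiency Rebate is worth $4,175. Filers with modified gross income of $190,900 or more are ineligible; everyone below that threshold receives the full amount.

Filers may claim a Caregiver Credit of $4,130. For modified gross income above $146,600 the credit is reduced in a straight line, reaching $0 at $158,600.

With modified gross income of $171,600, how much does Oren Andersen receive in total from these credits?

Low-Income Housing Credit: 22% of the $16,900 excess over $154,700 is $3,718; credit = $4,250 − $3,718 = $532.
Working Family Credit: income exceeds $166,200 by $5,400, which is 8 full-or-partial $750 increments; reduction = 8 × $40 = $320, leaving $840.
Energy Efficiency Rebate: $171,600 is below the $190,900 cutoff, so the full $4,175 applies.
Caregiver Credit: $171,600 is at or above $158,600, so the credit is $0.
Total: $532 + $840 + $4,175 + $0 = $5,547.

$5,547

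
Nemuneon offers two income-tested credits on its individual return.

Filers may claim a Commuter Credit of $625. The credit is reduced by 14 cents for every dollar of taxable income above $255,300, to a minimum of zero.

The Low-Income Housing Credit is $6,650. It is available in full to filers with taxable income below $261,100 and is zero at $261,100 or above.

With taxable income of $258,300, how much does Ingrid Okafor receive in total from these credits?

$6,855

Commuter Credit: 14% of the $3,000 excess over $255,300 is $420; credit = $625 − $420 = $205.
Low-Income Housing Credit: $258,300 is below the $261,100 cutoff, so the full $6,650 applies.
Total: $205 + $6,650 = $6,855.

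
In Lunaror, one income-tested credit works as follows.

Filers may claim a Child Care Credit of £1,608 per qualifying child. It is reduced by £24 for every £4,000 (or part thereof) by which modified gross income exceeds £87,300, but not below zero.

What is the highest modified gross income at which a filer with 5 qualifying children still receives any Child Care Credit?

£1,423,300

Full credit = 5 × £1,608 = £8,040.
After 334 increments the reduction is 334 × £24 = £8,016, leaving £24; one more increment wipes it out. Increment 334 ends at excess 334 × £4,000 = £1,336,000, so the highest qualifying income is £87,300 + £1,336,000 = £1,423,300.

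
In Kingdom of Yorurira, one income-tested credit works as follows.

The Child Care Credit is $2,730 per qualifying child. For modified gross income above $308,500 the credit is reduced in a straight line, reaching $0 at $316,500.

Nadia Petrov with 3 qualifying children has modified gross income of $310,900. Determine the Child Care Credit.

Child Care Credit: base = 3 × $2,730 = $8,190. $310,900 is $2,400 into a $8,000 phase-out range, leaving 5,600/8,000 of the credit: $8,190 × 5,600/8,000 = $5,733.

$5,733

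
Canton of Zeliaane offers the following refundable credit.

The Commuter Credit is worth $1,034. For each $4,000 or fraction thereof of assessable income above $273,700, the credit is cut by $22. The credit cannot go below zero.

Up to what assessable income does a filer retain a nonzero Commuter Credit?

$457,700

After 46 increments the reduction is 46 × $22 = $1,012, leaving $22; one more increment wipes it out. Increment 46 ends at excess 46 × $4,000 = $184,000, so the highest qualifying income is $273,700 + $184,000 = $457,700.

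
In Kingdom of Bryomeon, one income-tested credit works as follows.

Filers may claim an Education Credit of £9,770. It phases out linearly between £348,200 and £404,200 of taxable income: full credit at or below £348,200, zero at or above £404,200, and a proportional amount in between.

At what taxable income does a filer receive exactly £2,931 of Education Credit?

£2,931 is 2,931/9,770 of the full £9,770, so 6,839/9,770 of the £56,000 range has been used: income = £348,200 + £56,000 × 6,839/9,770 = £387,400.

£387,400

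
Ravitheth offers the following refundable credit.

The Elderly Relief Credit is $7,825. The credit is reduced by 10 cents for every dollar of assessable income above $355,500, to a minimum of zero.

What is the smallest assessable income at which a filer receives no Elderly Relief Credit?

$433,750

The credit falls by 10% of each dollar above $355,500, so it reaches zero when the excess is $7,825 / 10% = $78,250: income = $355,500 + $78,250 = $433,750.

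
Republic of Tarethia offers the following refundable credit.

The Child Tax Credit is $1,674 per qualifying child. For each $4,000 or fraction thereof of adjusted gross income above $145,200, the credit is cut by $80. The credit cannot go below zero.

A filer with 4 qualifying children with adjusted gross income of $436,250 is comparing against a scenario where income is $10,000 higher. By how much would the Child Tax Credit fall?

$240

At $436,250 — base = 4 × $1,674 = $6,696. income exceeds $145,200 by $291,050, which is 73 full-or-partial $4,000 increments; reduction = 73 × $80 = $5,840, leaving $856.
At $446,250 — base = 4 × $1,674 = $6,696. income exceeds $145,200 by $301,050, which is 76 full-or-partial $4,000 increments; reduction = 76 × $80 = $6,080, leaving $616.
Lost: $856 − $616 = $240.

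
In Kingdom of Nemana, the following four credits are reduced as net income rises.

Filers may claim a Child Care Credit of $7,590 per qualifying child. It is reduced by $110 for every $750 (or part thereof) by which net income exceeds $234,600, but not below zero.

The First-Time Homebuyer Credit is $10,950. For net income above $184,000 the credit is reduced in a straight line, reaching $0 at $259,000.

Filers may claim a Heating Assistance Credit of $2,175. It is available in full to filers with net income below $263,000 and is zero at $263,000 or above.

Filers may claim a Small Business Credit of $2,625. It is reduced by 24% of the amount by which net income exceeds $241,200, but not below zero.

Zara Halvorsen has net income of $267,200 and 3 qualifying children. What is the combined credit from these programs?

$17,930

Child Care Credit: base = 3 × $7,590 = $22,770. income exceeds $234,600 by $32,600, which is 44 full-or-partial $750 increments; reduction = 44 × $110 = $4,840, leaving $17,930.
First-Time Homebuyer Credit: $267,200 is at or above $259,000, so the credit is $0.
Heating Assistance Credit: $267,200 meets or exceeds the $263,000 cutoff, so the credit is $0.
Small Business Credit: 24% of the $26,000 excess over $241,200 is $6,240 ≥ base, so the credit is $0.
Total: $17,930 + $0 + $0 + $0 = $17,930.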